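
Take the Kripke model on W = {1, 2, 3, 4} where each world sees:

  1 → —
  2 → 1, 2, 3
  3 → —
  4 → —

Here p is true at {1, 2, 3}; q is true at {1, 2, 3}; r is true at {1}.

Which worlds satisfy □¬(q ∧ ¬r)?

1: no successors, so □¬(q ∧ ¬r) holds vacuously. ✓
2: successors {1, 2, 3}; ¬(q ∧ ¬r) there: 1:T, 2:F, 3:F. ✗
3: no successors, so □¬(q ∧ ¬r) holds vacuously. ✓
4: no successors, so □¬(q ∧ ¬r) holds vacuously. ✓

{1, 3, 4}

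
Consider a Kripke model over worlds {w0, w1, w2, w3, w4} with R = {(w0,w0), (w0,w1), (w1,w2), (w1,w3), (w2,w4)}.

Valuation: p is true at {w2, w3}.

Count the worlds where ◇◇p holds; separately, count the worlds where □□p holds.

1 and 3

For ◇◇p:
w0: successors {w0, w1}; ◇p there: w0:F, w1:T. ✓
w1: successors {w2, w3}; ◇p there: w2:F, w3:F. ✗
w2: successors {w4}; ◇p there: w4:F. ✗
w3: no successors, so ◇◇p fails. ✗
w4: no successors, so ◇◇p fails. ✗
— 1 world.
For □□p:
w0: successors {w0, w1}; □p there: w0:F, w1:T. ✗
w1: successors {w2, w3}; □p there: w2:F, w3:T. ✗
w2: successors {w4}; □p there: w4:T. ✓
w3: no successors, so □□p holds vacuously. ✓
w4: no successors, so □□p holds vacuously. ✓
— 3 worlds.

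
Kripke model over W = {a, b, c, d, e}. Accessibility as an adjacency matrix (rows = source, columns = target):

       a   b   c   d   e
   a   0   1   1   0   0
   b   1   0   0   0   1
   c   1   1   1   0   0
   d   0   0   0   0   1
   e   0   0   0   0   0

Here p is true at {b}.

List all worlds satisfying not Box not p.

{a, c}

a: Box not p is F. ✓
b: Box not p is T. ✗
c: Box not p is F. ✓
d: Box not p is T. ✗
e: Box not p is T. ✗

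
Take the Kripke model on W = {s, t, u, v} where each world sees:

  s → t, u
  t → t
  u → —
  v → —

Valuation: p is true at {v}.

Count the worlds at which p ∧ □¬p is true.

s: p is F, □¬p is T. ✗
t: p is F, □¬p is T. ✗
u: p is F, □¬p is T. ✗
v: p is T, □¬p is T. ✓
Satisfying worlds: {v}.

1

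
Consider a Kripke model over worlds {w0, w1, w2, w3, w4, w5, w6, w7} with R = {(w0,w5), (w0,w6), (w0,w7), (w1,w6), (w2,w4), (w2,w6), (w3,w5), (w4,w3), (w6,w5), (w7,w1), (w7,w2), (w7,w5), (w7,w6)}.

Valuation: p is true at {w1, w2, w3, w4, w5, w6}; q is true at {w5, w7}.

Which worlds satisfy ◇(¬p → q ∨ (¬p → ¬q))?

w0: successors {w5, w6, w7}; ¬p → q ∨ (¬p → ¬q) there: w5:T, w6:T, w7:T. ✓
w1: successors {w6}; ¬p → q ∨ (¬p → ¬q) there: w6:T. ✓
w2: successors {w4, w6}; ¬p → q ∨ (¬p → ¬q) there: w4:T, w6:T. ✓
w3: successors {w5}; ¬p → q ∨ (¬p → ¬q) there: w5:T. ✓
w4: successors {w3}; ¬p → q ∨ (¬p → ¬q) there: w3:T. ✓
w5: no successors, so ◇(¬p → q ∨ (¬p → ¬q)) fails. ✗
w6: successors {w5}; ¬p → q ∨ (¬p → ¬q) there: w5:T. ✓
w7: successors {w1, w2, w5, w6}; ¬p → q ∨ (¬p → ¬q) there: w1:T, w2:T, w5:T, w6:T. ✓

{w0, w1, w2, w3, w4, w6, w7}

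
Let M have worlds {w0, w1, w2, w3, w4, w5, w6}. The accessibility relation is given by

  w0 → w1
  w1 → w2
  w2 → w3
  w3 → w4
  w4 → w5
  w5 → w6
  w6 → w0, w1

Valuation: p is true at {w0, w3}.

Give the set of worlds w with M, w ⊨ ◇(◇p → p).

{w0, w2, w3, w4, w6}

w0: successors {w1}; ◇p → p there: w1:T. ✓
w1: successors {w2}; ◇p → p there: w2:F. ✗
w2: successors {w3}; ◇p → p there: w3:T. ✓
w3: successors {w4}; ◇p → p there: w4:T. ✓
w4: successors {w5}; ◇p → p there: w5:T. ✓
w5: successors {w6}; ◇p → p there: w6:F. ✗
w6: successors {w0, w1}; ◇p → p there: w0:T, w1:T. ✓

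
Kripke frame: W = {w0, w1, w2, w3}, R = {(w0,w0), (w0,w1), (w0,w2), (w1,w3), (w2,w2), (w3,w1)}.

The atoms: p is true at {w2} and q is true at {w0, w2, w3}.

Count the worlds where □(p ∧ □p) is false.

3

w0: successors {w0, w1, w2}; p ∧ □p there: w0:F, w1:F, w2:T. ✗
w1: successors {w3}; p ∧ □p there: w3:F. ✗
w2: successors {w2}; p ∧ □p there: w2:T. ✓
w3: successors {w1}; p ∧ □p there: w1:F. ✗
Satisfying worlds: {w2}.
So □(p ∧ □p) fails at the other 3 worlds.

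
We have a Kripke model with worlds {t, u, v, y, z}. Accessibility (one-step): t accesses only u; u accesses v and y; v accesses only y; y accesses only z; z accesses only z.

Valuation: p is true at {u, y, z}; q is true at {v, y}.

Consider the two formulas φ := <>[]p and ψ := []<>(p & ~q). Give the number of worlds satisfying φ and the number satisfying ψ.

For <>[]p:
t: successors {u}; []p there: u:F. ✗
u: successors {v, y}; []p there: v:T, y:T. ✓
v: successors {y}; []p there: y:T. ✓
y: successors {z}; []p there: z:T. ✓
z: successors {z}; []p there: z:T. ✓
— 4 worlds.
For []<>(p & ~q):
t: successors {u}; <>(p & ~q) there: u:F. ✗
u: successors {v, y}; <>(p & ~q) there: v:F, y:T. ✗
v: successors {y}; <>(p & ~q) there: y:T. ✓
y: successors {z}; <>(p & ~q) there: z:T. ✓
z: successors {z}; <>(p & ~q) there: z:T. ✓
— 3 worlds.

4 and 3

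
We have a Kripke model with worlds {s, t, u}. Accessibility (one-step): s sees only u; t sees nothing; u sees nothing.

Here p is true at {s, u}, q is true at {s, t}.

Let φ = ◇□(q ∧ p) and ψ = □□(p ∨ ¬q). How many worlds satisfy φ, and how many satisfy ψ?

1 and 3

For ◇□(q ∧ p):
s: successors {u}; □(q ∧ p) there: u:T. ✓
t: no successors, so ◇□(q ∧ p) fails. ✗
u: no successors, so ◇□(q ∧ p) fails. ✗
— 1 world.
For □□(p ∨ ¬q):
s: successors {u}; □(p ∨ ¬q) there: u:T. ✓
t: no successors, so □□(p ∨ ¬q) holds vacuously. ✓
u: no successors, so □□(p ∨ ¬q) holds vacuously. ✓
— 3 worlds.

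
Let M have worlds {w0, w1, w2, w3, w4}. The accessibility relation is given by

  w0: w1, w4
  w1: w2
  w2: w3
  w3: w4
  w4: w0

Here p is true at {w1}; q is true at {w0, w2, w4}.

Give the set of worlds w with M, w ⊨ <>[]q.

{w0, w2, w3}

w0: successors {w1, w4}; []q there: w1:T, w4:T. ✓
w1: successors {w2}; []q there: w2:F. ✗
w2: successors {w3}; []q there: w3:T. ✓
w3: successors {w4}; []q there: w4:T. ✓
w4: successors {w0}; []q there: w0:F. ✗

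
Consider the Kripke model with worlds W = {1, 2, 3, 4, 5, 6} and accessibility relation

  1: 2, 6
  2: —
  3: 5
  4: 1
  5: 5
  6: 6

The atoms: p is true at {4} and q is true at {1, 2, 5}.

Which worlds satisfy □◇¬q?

1: successors {2, 6}; ◇¬q there: 2:F, 6:T. ✗
2: no successors, so □◇¬q holds vacuously. ✓
3: successors {5}; ◇¬q there: 5:F. ✗
4: successors {1}; ◇¬q there: 1:T. ✓
5: successors {5}; ◇¬q there: 5:F. ✗
6: successors {6}; ◇¬q there: 6:T. ✓

{2, 4, 6}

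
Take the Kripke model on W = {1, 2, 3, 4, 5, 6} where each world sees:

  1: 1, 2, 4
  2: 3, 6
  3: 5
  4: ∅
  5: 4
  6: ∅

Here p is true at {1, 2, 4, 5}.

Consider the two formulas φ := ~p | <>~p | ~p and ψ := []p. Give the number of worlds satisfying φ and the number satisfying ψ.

3 and 5

For ~p | <>~p | ~p:
1: ~p | <>~p is F, ~p is F. ✗
2: ~p | <>~p is T, ~p is F. ✓
3: ~p | <>~p is T, ~p is T. ✓
4: ~p | <>~p is F, ~p is F. ✗
5: ~p | <>~p is F, ~p is F. ✗
6: ~p | <>~p is T, ~p is T. ✓
— 3 worlds.
For []p:
1: successors {1, 2, 4}; p there: 1:T, 2:T, 4:T. ✓
2: successors {3, 6}; p there: 3:F, 6:F. ✗
3: successors {5}; p there: 5:T. ✓
4: no successors, so []p holds vacuously. ✓
5: successors {4}; p there: 4:T. ✓
6: no successors, so []p holds vacuously. ✓
— 5 worlds.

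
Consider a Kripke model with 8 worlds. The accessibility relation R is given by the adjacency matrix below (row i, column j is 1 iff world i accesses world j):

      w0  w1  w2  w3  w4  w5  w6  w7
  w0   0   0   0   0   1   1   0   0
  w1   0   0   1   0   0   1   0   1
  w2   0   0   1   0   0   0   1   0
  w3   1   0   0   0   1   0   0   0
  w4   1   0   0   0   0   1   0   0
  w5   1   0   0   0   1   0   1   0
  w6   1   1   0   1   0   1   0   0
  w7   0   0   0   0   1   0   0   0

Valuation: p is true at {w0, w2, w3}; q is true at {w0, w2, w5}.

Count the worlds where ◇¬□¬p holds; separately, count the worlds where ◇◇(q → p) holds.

For ◇¬□¬p:
w0: successors {w4, w5}; ¬□¬p there: w4:T, w5:T. ✓
w1: successors {w2, w5, w7}; ¬□¬p there: w2:T, w5:T, w7:F. ✓
w2: successors {w2, w6}; ¬□¬p there: w2:T, w6:T. ✓
w3: successors {w0, w4}; ¬□¬p there: w0:F, w4:T. ✓
w4: successors {w0, w5}; ¬□¬p there: w0:F, w5:T. ✓
w5: successors {w0, w4, w6}; ¬□¬p there: w0:F, w4:T, w6:T. ✓
w6: successors {w0, w1, w3, w5}; ¬□¬p there: w0:F, w1:T, w3:T, w5:T. ✓
w7: successors {w4}; ¬□¬p there: w4:T. ✓
— 8 worlds.
For ◇◇(q → p):
w0: successors {w4, w5}; ◇(q → p) there: w4:T, w5:T. ✓
w1: successors {w2, w5, w7}; ◇(q → p) there: w2:T, w5:T, w7:T. ✓
w2: successors {w2, w6}; ◇(q → p) there: w2:T, w6:T. ✓
w3: successors {w0, w4}; ◇(q → p) there: w0:T, w4:T. ✓
w4: successors {w0, w5}; ◇(q → p) there: w0:T, w5:T. ✓
w5: successors {w0, w4, w6}; ◇(q → p) there: w0:T, w4:T, w6:T. ✓
w6: successors {w0, w1, w3, w5}; ◇(q → p) there: w0:T, w1:T, w3:T, w5:T. ✓
w7: successors {w4}; ◇(q → p) there: w4:T. ✓
— 8 worlds.

8 and 8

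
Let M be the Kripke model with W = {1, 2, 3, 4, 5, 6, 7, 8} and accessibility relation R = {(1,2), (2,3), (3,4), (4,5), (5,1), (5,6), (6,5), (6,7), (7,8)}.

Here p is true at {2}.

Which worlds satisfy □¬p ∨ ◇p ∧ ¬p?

1: □¬p is F, ◇p ∧ ¬p is T. ✓
2: □¬p is T, ◇p ∧ ¬p is F. ✓
3: □¬p is T, ◇p ∧ ¬p is F. ✓
4: □¬p is T, ◇p ∧ ¬p is F. ✓
5: □¬p is T, ◇p ∧ ¬p is F. ✓
6: □¬p is T, ◇p ∧ ¬p is F. ✓
7: □¬p is T, ◇p ∧ ¬p is F. ✓
8: □¬p is T, ◇p ∧ ¬p is F. ✓

{1, 2, 3, 4, 5, 6, 7, 8}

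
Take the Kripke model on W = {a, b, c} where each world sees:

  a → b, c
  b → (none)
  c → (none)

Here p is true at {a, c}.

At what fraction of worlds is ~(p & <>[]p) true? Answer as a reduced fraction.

a: p & <>[]p is T. ✗
b: p & <>[]p is F. ✓
c: p & <>[]p is F. ✓
That's 2 of 3 worlds, so 2/3.

2/3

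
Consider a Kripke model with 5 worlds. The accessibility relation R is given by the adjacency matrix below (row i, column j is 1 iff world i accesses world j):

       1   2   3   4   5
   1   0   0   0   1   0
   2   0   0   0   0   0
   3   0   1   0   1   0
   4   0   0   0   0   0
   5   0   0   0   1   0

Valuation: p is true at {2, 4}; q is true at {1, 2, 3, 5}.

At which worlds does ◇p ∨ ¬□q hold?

1: ◇p is T, ¬□q is T. ✓
2: ◇p is F, ¬□q is F. ✗
3: ◇p is T, ¬□q is T. ✓
4: ◇p is F, ¬□q is F. ✗
5: ◇p is T, ¬□q is T. ✓

{1, 3, 5}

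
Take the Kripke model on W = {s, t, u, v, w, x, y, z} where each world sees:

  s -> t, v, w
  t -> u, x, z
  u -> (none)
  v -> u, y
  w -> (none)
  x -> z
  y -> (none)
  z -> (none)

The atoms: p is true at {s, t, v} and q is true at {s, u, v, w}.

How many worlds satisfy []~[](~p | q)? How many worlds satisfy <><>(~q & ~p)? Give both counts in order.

For []~[](~p | q):
s: successors {t, v, w}; ~[](~p | q) there: t:F, v:F, w:F. ✗
t: successors {u, x, z}; ~[](~p | q) there: u:F, x:F, z:F. ✗
u: no successors, so []~[](~p | q) holds vacuously. ✓
v: successors {u, y}; ~[](~p | q) there: u:F, y:F. ✗
w: no successors, so []~[](~p | q) holds vacuously. ✓
x: successors {z}; ~[](~p | q) there: z:F. ✗
y: no successors, so []~[](~p | q) holds vacuously. ✓
z: no successors, so []~[](~p | q) holds vacuously. ✓
— 4 worlds.
For <><>(~q & ~p):
s: successors {t, v, w}; <>(~q & ~p) there: t:T, v:T, w:F. ✓
t: successors {u, x, z}; <>(~q & ~p) there: u:F, x:T, z:F. ✓
u: no successors, so <><>(~q & ~p) fails. ✗
v: successors {u, y}; <>(~q & ~p) there: u:F, y:F. ✗
w: no successors, so <><>(~q & ~p) fails. ✗
x: successors {z}; <>(~q & ~p) there: z:F. ✗
y: no successors, so <><>(~q & ~p) fails. ✗
z: no successors, so <><>(~q & ~p) fails. ✗
— 2 worlds.

4 and 2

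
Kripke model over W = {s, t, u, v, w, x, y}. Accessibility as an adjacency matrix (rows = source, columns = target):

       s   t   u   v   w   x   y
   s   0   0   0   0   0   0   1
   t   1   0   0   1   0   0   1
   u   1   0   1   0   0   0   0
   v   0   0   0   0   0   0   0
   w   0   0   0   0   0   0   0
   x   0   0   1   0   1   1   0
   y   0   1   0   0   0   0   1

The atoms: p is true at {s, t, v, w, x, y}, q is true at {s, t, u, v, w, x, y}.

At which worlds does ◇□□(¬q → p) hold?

{s, t, u, x, y}

s: successors {y}; □□(¬q → p) there: y:T. ✓
t: successors {s, v, y}; □□(¬q → p) there: s:T, v:T, y:T. ✓
u: successors {s, u}; □□(¬q → p) there: s:T, u:T. ✓
v: no successors, so ◇□□(¬q → p) fails. ✗
w: no successors, so ◇□□(¬q → p) fails. ✗
x: successors {u, w, x}; □□(¬q → p) there: u:T, w:T, x:T. ✓
y: successors {t, y}; □□(¬q → p) there: t:T, y:T. ✓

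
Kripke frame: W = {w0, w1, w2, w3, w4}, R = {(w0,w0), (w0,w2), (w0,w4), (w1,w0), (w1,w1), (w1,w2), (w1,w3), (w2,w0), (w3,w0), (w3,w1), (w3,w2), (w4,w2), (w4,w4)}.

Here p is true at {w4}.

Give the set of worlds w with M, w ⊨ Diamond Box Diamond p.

{w0, w1, w3, w4}

w0: successors {w0, w2, w4}; Box Diamond p there: w0:F, w2:T, w4:F. ✓
w1: successors {w0, w1, w2, w3}; Box Diamond p there: w0:F, w1:F, w2:T, w3:F. ✓
w2: successors {w0}; Box Diamond p there: w0:F. ✗
w3: successors {w0, w1, w2}; Box Diamond p there: w0:F, w1:F, w2:T. ✓
w4: successors {w2, w4}; Box Diamond p there: w2:T, w4:F. ✓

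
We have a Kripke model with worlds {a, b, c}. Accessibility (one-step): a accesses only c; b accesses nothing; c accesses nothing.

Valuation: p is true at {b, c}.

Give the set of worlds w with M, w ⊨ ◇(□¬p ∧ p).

{a}

a: successors {c}; □¬p ∧ p there: c:T. ✓
b: no successors, so ◇(□¬p ∧ p) fails. ✗
c: no successors, so ◇(□¬p ∧ p) fails. ✗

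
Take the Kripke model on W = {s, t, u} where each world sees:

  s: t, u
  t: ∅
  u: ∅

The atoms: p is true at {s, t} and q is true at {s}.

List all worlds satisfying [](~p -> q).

{t, u}

s: successors {t, u}; ~p -> q there: t:T, u:F. ✗
t: no successors, so [](~p -> q) holds vacuously. ✓
u: no successors, so [](~p -> q) holds vacuously. ✓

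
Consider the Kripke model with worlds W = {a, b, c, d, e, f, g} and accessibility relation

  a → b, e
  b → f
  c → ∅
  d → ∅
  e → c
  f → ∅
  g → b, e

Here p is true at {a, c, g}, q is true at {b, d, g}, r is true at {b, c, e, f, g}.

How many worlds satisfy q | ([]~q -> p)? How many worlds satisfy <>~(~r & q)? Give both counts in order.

For q | ([]~q -> p):
a: q is F, []~q -> p is T. ✓
b: q is T, []~q -> p is F. ✓
c: q is F, []~q -> p is T. ✓
d: q is T, []~q -> p is F. ✓
e: q is F, []~q -> p is F. ✗
f: q is F, []~q -> p is F. ✗
g: q is T, []~q -> p is T. ✓
— 5 worlds.
For <>~(~r & q):
a: successors {b, e}; ~(~r & q) there: b:T, e:T. ✓
b: successors {f}; ~(~r & q) there: f:T. ✓
c: no successors, so <>~(~r & q) fails. ✗
d: no successors, so <>~(~r & q) fails. ✗
e: successors {c}; ~(~r & q) there: c:T. ✓
f: no successors, so <>~(~r & q) fails. ✗
g: successors {b, e}; ~(~r & q) there: b:T, e:T. ✓
— 4 worlds.

5 and 4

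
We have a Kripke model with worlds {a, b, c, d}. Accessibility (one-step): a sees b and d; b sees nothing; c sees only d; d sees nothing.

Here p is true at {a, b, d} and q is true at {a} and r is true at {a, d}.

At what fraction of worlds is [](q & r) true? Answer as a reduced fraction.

a: successors {b, d}; q & r there: b:F, d:F. ✗
b: no successors, so [](q & r) holds vacuously. ✓
c: successors {d}; q & r there: d:F. ✗
d: no successors, so [](q & r) holds vacuously. ✓
That's 2 of 4 worlds, so 2/4 = 1/2.

1/2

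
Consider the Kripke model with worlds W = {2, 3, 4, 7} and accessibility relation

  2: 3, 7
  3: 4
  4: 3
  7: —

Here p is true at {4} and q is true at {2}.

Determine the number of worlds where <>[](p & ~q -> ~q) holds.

2: successors {3, 7}; [](p & ~q -> ~q) there: 3:T, 7:T. ✓
3: successors {4}; [](p & ~q -> ~q) there: 4:T. ✓
4: successors {3}; [](p & ~q -> ~q) there: 3:T. ✓
7: no successors, so <>[](p & ~q -> ~q) fails. ✗
Satisfying worlds: {2, 3, 4}.

3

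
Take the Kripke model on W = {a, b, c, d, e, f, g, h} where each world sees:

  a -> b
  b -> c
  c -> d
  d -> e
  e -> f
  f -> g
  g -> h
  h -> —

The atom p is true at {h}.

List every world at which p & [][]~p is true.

{h}

a: p is F, [][]~p is T. ✗
b: p is F, [][]~p is T. ✗
c: p is F, [][]~p is T. ✗
d: p is F, [][]~p is T. ✗
e: p is F, [][]~p is T. ✗
f: p is F, [][]~p is F. ✗
g: p is F, [][]~p is T. ✗
h: p is T, [][]~p is T. ✓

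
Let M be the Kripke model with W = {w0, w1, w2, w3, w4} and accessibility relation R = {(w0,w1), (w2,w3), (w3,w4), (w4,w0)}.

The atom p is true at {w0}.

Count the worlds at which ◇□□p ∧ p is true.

w0: ◇□□p is T, p is T. ✓
w1: ◇□□p is F, p is F. ✗
w2: ◇□□p is T, p is F. ✗
w3: ◇□□p is F, p is F. ✗
w4: ◇□□p is T, p is F. ✗
Satisfying worlds: {w0}.

1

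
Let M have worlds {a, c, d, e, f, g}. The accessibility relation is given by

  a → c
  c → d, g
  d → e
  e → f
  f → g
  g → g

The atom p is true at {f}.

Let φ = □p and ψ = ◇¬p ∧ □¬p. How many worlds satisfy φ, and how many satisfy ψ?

1 and 5

For □p:
a: successors {c}; p there: c:F. ✗
c: successors {d, g}; p there: d:F, g:F. ✗
d: successors {e}; p there: e:F. ✗
e: successors {f}; p there: f:T. ✓
f: successors {g}; p there: g:F. ✗
g: successors {g}; p there: g:F. ✗
— 1 world.
For ◇¬p ∧ □¬p:
a: ◇¬p is T, □¬p is T. ✓
c: ◇¬p is T, □¬p is T. ✓
d: ◇¬p is T, □¬p is T. ✓
e: ◇¬p is F, □¬p is F. ✗
f: ◇¬p is T, □¬p is T. ✓
g: ◇¬p is T, □¬p is T. ✓
— 5 worlds.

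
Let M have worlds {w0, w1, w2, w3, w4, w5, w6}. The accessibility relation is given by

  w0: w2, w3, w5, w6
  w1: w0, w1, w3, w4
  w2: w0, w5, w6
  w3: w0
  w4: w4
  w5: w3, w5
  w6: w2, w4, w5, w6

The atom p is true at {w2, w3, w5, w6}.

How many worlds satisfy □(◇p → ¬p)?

w0: successors {w2, w3, w5, w6}; ◇p → ¬p there: w2:F, w3:T, w5:F, w6:F. ✗
w1: successors {w0, w1, w3, w4}; ◇p → ¬p there: w0:T, w1:T, w3:T, w4:T. ✓
w2: successors {w0, w5, w6}; ◇p → ¬p there: w0:T, w5:F, w6:F. ✗
w3: successors {w0}; ◇p → ¬p there: w0:T. ✓
w4: successors {w4}; ◇p → ¬p there: w4:T. ✓
w5: successors {w3, w5}; ◇p → ¬p there: w3:T, w5:F. ✗
w6: successors {w2, w4, w5, w6}; ◇p → ¬p there: w2:F, w4:T, w5:F, w6:F. ✗
Satisfying worlds: {w1, w3, w4}.

3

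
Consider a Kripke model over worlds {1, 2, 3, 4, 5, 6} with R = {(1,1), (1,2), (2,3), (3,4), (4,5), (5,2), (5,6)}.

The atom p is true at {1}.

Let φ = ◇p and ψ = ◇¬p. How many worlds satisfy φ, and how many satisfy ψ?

1 and 5

For ◇p:
1: successors {1, 2}; p there: 1:T, 2:F. ✓
2: successors {3}; p there: 3:F. ✗
3: successors {4}; p there: 4:F. ✗
4: successors {5}; p there: 5:F. ✗
5: successors {2, 6}; p there: 2:F, 6:F. ✗
6: no successors, so ◇p fails. ✗
— 1 world.
For ◇¬p:
1: successors {1, 2}; ¬p there: 1:F, 2:T. ✓
2: successors {3}; ¬p there: 3:T. ✓
3: successors {4}; ¬p there: 4:T. ✓
4: successors {5}; ¬p there: 5:T. ✓
5: successors {2, 6}; ¬p there: 2:T, 6:T. ✓
6: no successors, so ◇¬p fails. ✗
— 5 worlds.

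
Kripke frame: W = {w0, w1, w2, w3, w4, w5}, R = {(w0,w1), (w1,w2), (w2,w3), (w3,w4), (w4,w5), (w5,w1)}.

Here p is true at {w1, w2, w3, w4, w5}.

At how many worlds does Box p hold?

w0: successors {w1}; p there: w1:T. ✓
w1: successors {w2}; p there: w2:T. ✓
w2: successors {w3}; p there: w3:T. ✓
w3: successors {w4}; p there: w4:T. ✓
w4: successors {w5}; p there: w5:T. ✓
w5: successors {w1}; p there: w1:T. ✓
Satisfying worlds: {w0, w1, w2, w3, w4, w5}.

6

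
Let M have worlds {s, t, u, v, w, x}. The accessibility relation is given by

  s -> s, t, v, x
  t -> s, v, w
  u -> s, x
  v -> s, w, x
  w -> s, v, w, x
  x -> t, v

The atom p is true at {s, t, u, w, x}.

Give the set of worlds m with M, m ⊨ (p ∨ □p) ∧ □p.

{u, v}

s: p ∨ □p is T, □p is F. ✗
t: p ∨ □p is T, □p is F. ✗
u: p ∨ □p is T, □p is T. ✓
v: p ∨ □p is T, □p is T. ✓
w: p ∨ □p is T, □p is F. ✗
x: p ∨ □p is T, □p is F. ✗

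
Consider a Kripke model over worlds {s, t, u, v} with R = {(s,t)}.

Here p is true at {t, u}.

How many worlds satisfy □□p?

s: successors {t}; □p there: t:T. ✓
t: no successors, so □□p holds vacuously. ✓
u: no successors, so □□p holds vacuously. ✓
v: no successors, so □□p holds vacuously. ✓
Satisfying worlds: {s, t, u, v}.

4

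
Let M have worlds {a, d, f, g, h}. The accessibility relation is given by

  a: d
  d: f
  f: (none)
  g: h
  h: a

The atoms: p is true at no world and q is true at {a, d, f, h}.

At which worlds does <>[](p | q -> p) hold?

{d}

a: successors {d}; [](p | q -> p) there: d:F. ✗
d: successors {f}; [](p | q -> p) there: f:T. ✓
f: no successors, so <>[](p | q -> p) fails. ✗
g: successors {h}; [](p | q -> p) there: h:F. ✗
h: successors {a}; [](p | q -> p) there: a:F. ✗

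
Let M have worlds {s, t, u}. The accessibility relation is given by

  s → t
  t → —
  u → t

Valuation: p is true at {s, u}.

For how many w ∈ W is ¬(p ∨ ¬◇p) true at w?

s: p ∨ ¬◇p is T. ✗
t: p ∨ ¬◇p is T. ✗
u: p ∨ ¬◇p is T. ✗
Satisfying worlds: ∅.

0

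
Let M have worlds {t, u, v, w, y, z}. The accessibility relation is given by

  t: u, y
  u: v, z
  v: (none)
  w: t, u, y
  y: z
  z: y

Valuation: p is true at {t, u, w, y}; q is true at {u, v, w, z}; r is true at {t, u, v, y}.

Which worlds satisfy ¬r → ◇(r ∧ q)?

{t, u, v, w, y}

t: ¬r is F, ◇(r ∧ q) is T. ✓
u: ¬r is F, ◇(r ∧ q) is T. ✓
v: ¬r is F, ◇(r ∧ q) is F. ✓
w: ¬r is T, ◇(r ∧ q) is T. ✓
y: ¬r is F, ◇(r ∧ q) is F. ✓
z: ¬r is T, ◇(r ∧ q) is F. ✗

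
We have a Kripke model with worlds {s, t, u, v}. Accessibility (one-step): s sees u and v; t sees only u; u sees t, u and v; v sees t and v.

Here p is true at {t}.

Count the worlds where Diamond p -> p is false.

s: Diamond p is F, p is F. ✓
t: Diamond p is F, p is T. ✓
u: Diamond p is T, p is F. ✗
v: Diamond p is T, p is F. ✗
Satisfying worlds: {s, t}.
So Diamond p -> p fails at the other 2 worlds.

2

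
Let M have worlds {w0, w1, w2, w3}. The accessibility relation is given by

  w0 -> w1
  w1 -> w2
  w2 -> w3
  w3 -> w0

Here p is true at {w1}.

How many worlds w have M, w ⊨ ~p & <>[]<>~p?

2

w0: ~p is T, <>[]<>~p is T. ✓
w1: ~p is F, <>[]<>~p is T. ✗
w2: ~p is T, <>[]<>~p is F. ✗
w3: ~p is T, <>[]<>~p is T. ✓
Satisfying worlds: {w0, w3}.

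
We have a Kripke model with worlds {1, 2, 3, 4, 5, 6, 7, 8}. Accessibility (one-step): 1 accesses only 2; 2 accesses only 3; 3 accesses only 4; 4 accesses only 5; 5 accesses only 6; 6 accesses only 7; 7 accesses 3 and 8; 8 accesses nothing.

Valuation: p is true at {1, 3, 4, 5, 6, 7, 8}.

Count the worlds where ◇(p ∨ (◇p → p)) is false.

1: successors {2}; p ∨ (◇p → p) there: 2:F. ✗
2: successors {3}; p ∨ (◇p → p) there: 3:T. ✓
3: successors {4}; p ∨ (◇p → p) there: 4:T. ✓
4: successors {5}; p ∨ (◇p → p) there: 5:T. ✓
5: successors {6}; p ∨ (◇p → p) there: 6:T. ✓
6: successors {7}; p ∨ (◇p → p) there: 7:T. ✓
7: successors {3, 8}; p ∨ (◇p → p) there: 3:T, 8:T. ✓
8: no successors, so ◇(p ∨ (◇p → p)) fails. ✗
Satisfying worlds: {2, 3, 4, 5, 6, 7}.
So ◇(p ∨ (◇p → p)) fails at the other 2 worlds.

2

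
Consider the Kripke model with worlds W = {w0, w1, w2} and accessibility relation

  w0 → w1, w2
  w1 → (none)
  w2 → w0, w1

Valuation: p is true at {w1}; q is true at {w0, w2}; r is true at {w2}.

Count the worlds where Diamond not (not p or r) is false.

1

w0: successors {w1, w2}; not (not p or r) there: w1:T, w2:F. ✓
w1: no successors, so Diamond not (not p or r) fails. ✗
w2: successors {w0, w1}; not (not p or r) there: w0:F, w1:T. ✓
Satisfying worlds: {w0, w2}.
So Diamond not (not p or r) fails at the other 1 world.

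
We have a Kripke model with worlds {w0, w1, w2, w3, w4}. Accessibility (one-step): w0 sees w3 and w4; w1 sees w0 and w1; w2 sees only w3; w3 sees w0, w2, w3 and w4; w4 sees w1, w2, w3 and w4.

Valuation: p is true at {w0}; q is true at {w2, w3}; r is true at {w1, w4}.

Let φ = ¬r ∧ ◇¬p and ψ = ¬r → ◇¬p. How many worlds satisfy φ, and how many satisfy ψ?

For ¬r ∧ ◇¬p:
w0: ¬r is T, ◇¬p is T. ✓
w1: ¬r is F, ◇¬p is T. ✗
w2: ¬r is T, ◇¬p is T. ✓
w3: ¬r is T, ◇¬p is T. ✓
w4: ¬r is F, ◇¬p is T. ✗
— 3 worlds.
For ¬r → ◇¬p:
w0: ¬r is T, ◇¬p is T. ✓
w1: ¬r is F, ◇¬p is T. ✓
w2: ¬r is T, ◇¬p is T. ✓
w3: ¬r is T, ◇¬p is T. ✓
w4: ¬r is F, ◇¬p is T. ✓
— 5 worlds.

3 and 5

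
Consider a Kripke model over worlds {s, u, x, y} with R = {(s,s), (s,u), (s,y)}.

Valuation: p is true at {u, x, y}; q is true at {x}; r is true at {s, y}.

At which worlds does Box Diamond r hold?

{u, x, y}

s: successors {s, u, y}; Diamond r there: s:T, u:F, y:F. ✗
u: no successors, so Box Diamond r holds vacuously. ✓
x: no successors, so Box Diamond r holds vacuously. ✓
y: no successors, so Box Diamond r holds vacuously. ✓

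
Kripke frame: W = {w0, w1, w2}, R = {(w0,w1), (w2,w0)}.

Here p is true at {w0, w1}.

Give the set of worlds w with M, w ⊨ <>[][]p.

{w0, w2}

w0: successors {w1}; [][]p there: w1:T. ✓
w1: no successors, so <>[][]p fails. ✗
w2: successors {w0}; [][]p there: w0:T. ✓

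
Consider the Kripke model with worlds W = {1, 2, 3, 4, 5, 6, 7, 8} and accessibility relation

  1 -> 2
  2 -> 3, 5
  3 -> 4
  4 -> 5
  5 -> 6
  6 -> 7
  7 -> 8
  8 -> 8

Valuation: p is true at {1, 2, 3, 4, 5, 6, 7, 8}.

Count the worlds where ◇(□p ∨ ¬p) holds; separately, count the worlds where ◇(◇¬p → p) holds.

8 and 8

For ◇(□p ∨ ¬p):
1: successors {2}; □p ∨ ¬p there: 2:T. ✓
2: successors {3, 5}; □p ∨ ¬p there: 3:T, 5:T. ✓
3: successors {4}; □p ∨ ¬p there: 4:T. ✓
4: successors {5}; □p ∨ ¬p there: 5:T. ✓
5: successors {6}; □p ∨ ¬p there: 6:T. ✓
6: successors {7}; □p ∨ ¬p there: 7:T. ✓
7: successors {8}; □p ∨ ¬p there: 8:T. ✓
8: successors {8}; □p ∨ ¬p there: 8:T. ✓
— 8 worlds.
For ◇(◇¬p → p):
1: successors {2}; ◇¬p → p there: 2:T. ✓
2: successors {3, 5}; ◇¬p → p there: 3:T, 5:T. ✓
3: successors {4}; ◇¬p → p there: 4:T. ✓
4: successors {5}; ◇¬p → p there: 5:T. ✓
5: successors {6}; ◇¬p → p there: 6:T. ✓
6: successors {7}; ◇¬p → p there: 7:T. ✓
7: successors {8}; ◇¬p → p there: 8:T. ✓
8: successors {8}; ◇¬p → p there: 8:T. ✓
— 8 worlds.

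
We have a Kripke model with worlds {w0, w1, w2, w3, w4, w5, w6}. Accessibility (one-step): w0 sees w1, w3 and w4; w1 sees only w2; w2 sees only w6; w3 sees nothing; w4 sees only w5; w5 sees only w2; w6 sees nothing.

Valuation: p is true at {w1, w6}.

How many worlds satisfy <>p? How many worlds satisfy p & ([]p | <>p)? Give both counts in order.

For <>p:
w0: successors {w1, w3, w4}; p there: w1:T, w3:F, w4:F. ✓
w1: successors {w2}; p there: w2:F. ✗
w2: successors {w6}; p there: w6:T. ✓
w3: no successors, so <>p fails. ✗
w4: successors {w5}; p there: w5:F. ✗
w5: successors {w2}; p there: w2:F. ✗
w6: no successors, so <>p fails. ✗
— 2 worlds.
For p & ([]p | <>p):
w0: p is F, []p | <>p is T. ✗
w1: p is T, []p | <>p is F. ✗
w2: p is F, []p | <>p is T. ✗
w3: p is F, []p | <>p is T. ✗
w4: p is F, []p | <>p is F. ✗
w5: p is F, []p | <>p is F. ✗
w6: p is T, []p | <>p is T. ✓
— 1 world.

2 and 1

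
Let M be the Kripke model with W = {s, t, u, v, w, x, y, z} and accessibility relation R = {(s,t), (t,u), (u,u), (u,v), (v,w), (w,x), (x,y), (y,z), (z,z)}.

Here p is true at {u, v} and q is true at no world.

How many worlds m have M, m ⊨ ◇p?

2

s: successors {t}; p there: t:F. ✗
t: successors {u}; p there: u:T. ✓
u: successors {u, v}; p there: u:T, v:T. ✓
v: successors {w}; p there: w:F. ✗
w: successors {x}; p there: x:F. ✗
x: successors {y}; p there: y:F. ✗
y: successors {z}; p there: z:F. ✗
z: successors {z}; p there: z:F. ✗
Satisfying worlds: {t, u}.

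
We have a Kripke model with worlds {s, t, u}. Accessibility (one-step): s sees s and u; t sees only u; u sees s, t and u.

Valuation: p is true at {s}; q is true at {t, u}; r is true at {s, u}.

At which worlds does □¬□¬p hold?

s: successors {s, u}; ¬□¬p there: s:T, u:T. ✓
t: successors {u}; ¬□¬p there: u:T. ✓
u: successors {s, t, u}; ¬□¬p there: s:T, t:F, u:T. ✗

{s, t}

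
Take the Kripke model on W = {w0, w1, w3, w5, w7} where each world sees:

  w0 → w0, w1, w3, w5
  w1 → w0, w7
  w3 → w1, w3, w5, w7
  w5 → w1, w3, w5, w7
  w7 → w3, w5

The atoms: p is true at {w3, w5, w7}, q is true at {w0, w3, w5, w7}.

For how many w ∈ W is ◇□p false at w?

w0: successors {w0, w1, w3, w5}; □p there: w0:F, w1:F, w3:F, w5:F. ✗
w1: successors {w0, w7}; □p there: w0:F, w7:T. ✓
w3: successors {w1, w3, w5, w7}; □p there: w1:F, w3:F, w5:F, w7:T. ✓
w5: successors {w1, w3, w5, w7}; □p there: w1:F, w3:F, w5:F, w7:T. ✓
w7: successors {w3, w5}; □p there: w3:F, w5:F. ✗
Satisfying worlds: {w1, w3, w5}.
So ◇□p fails at the other 2 worlds.

2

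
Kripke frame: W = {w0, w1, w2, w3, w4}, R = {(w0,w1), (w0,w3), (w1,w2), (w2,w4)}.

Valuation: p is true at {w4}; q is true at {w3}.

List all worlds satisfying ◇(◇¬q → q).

{w0, w2}

w0: successors {w1, w3}; ◇¬q → q there: w1:F, w3:T. ✓
w1: successors {w2}; ◇¬q → q there: w2:F. ✗
w2: successors {w4}; ◇¬q → q there: w4:T. ✓
w3: no successors, so ◇(◇¬q → q) fails. ✗
w4: no successors, so ◇(◇¬q → q) fails. ✗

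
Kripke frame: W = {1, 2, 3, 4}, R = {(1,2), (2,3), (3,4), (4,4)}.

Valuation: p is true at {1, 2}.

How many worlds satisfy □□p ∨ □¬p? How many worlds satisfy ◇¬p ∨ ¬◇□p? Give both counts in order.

3 and 4

For □□p ∨ □¬p:
1: □□p is F, □¬p is F. ✗
2: □□p is F, □¬p is T. ✓
3: □□p is F, □¬p is T. ✓
4: □□p is F, □¬p is T. ✓
— 3 worlds.
For ◇¬p ∨ ¬◇□p:
1: ◇¬p is F, ¬◇□p is T. ✓
2: ◇¬p is T, ¬◇□p is T. ✓
3: ◇¬p is T, ¬◇□p is T. ✓
4: ◇¬p is T, ¬◇□p is T. ✓
— 4 worlds.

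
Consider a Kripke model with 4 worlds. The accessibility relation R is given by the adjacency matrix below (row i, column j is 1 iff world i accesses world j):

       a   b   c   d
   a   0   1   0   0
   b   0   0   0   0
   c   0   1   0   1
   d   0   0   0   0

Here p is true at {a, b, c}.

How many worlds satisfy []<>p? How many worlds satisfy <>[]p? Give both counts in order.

2 and 2

For []<>p:
a: successors {b}; <>p there: b:F. ✗
b: no successors, so []<>p holds vacuously. ✓
c: successors {b, d}; <>p there: b:F, d:F. ✗
d: no successors, so []<>p holds vacuously. ✓
— 2 worlds.
For <>[]p:
a: successors {b}; []p there: b:T. ✓
b: no successors, so <>[]p fails. ✗
c: successors {b, d}; []p there: b:T, d:T. ✓
d: no successors, so <>[]p fails. ✗
— 2 worlds.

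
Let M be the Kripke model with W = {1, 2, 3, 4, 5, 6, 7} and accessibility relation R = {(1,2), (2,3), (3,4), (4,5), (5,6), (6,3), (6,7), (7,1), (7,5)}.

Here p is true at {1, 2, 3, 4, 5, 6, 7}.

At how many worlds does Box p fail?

1: successors {2}; p there: 2:T. ✓
2: successors {3}; p there: 3:T. ✓
3: successors {4}; p there: 4:T. ✓
4: successors {5}; p there: 5:T. ✓
5: successors {6}; p there: 6:T. ✓
6: successors {3, 7}; p there: 3:T, 7:T. ✓
7: successors {1, 5}; p there: 1:T, 5:T. ✓
Satisfying worlds: {1, 2, 3, 4, 5, 6, 7}.
So Box p fails at the other 0 worlds.

0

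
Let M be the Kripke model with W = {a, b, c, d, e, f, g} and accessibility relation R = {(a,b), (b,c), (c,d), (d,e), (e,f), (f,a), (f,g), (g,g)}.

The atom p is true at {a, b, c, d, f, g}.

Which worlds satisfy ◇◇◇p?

a: successors {b}; ◇◇p there: b:T. ✓
b: successors {c}; ◇◇p there: c:F. ✗
c: successors {d}; ◇◇p there: d:T. ✓
d: successors {e}; ◇◇p there: e:T. ✓
e: successors {f}; ◇◇p there: f:T. ✓
f: successors {a, g}; ◇◇p there: a:T, g:T. ✓
g: successors {g}; ◇◇p there: g:T. ✓

{a, c, d, e, f, g}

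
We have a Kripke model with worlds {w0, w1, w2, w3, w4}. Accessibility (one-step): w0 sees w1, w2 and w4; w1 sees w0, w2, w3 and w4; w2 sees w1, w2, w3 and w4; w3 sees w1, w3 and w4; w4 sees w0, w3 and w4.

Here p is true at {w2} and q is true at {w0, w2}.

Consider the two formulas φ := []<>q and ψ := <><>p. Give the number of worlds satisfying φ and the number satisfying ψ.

1 and 5

For []<>q:
w0: successors {w1, w2, w4}; <>q there: w1:T, w2:T, w4:T. ✓
w1: successors {w0, w2, w3, w4}; <>q there: w0:T, w2:T, w3:F, w4:T. ✗
w2: successors {w1, w2, w3, w4}; <>q there: w1:T, w2:T, w3:F, w4:T. ✗
w3: successors {w1, w3, w4}; <>q there: w1:T, w3:F, w4:T. ✗
w4: successors {w0, w3, w4}; <>q there: w0:T, w3:F, w4:T. ✗
— 1 world.
For <><>p:
w0: successors {w1, w2, w4}; <>p there: w1:T, w2:T, w4:F. ✓
w1: successors {w0, w2, w3, w4}; <>p there: w0:T, w2:T, w3:F, w4:F. ✓
w2: successors {w1, w2, w3, w4}; <>p there: w1:T, w2:T, w3:F, w4:F. ✓
w3: successors {w1, w3, w4}; <>p there: w1:T, w3:F, w4:F. ✓
w4: successors {w0, w3, w4}; <>p there: w0:T, w3:F, w4:F. ✓
— 5 worlds.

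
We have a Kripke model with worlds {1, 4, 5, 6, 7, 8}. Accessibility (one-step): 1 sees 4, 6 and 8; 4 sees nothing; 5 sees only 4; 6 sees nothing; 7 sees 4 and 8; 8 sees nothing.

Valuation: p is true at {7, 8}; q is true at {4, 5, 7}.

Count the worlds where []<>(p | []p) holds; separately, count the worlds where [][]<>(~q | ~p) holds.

3 and 6

For []<>(p | []p):
1: successors {4, 6, 8}; <>(p | []p) there: 4:F, 6:F, 8:F. ✗
4: no successors, so []<>(p | []p) holds vacuously. ✓
5: successors {4}; <>(p | []p) there: 4:F. ✗
6: no successors, so []<>(p | []p) holds vacuously. ✓
7: successors {4, 8}; <>(p | []p) there: 4:F, 8:F. ✗
8: no successors, so []<>(p | []p) holds vacuously. ✓
— 3 worlds.
For [][]<>(~q | ~p):
1: successors {4, 6, 8}; []<>(~q | ~p) there: 4:T, 6:T, 8:T. ✓
4: no successors, so [][]<>(~q | ~p) holds vacuously. ✓
5: successors {4}; []<>(~q | ~p) there: 4:T. ✓
6: no successors, so [][]<>(~q | ~p) holds vacuously. ✓
7: successors {4, 8}; []<>(~q | ~p) there: 4:T, 8:T. ✓
8: no successors, so [][]<>(~q | ~p) holds vacuously. ✓
— 6 worlds.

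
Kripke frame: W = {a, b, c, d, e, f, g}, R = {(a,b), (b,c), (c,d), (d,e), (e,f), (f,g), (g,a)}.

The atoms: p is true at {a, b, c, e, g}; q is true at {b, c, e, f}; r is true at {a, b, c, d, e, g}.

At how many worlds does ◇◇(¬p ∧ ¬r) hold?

a: successors {b}; ◇(¬p ∧ ¬r) there: b:F. ✗
b: successors {c}; ◇(¬p ∧ ¬r) there: c:F. ✗
c: successors {d}; ◇(¬p ∧ ¬r) there: d:F. ✗
d: successors {e}; ◇(¬p ∧ ¬r) there: e:T. ✓
e: successors {f}; ◇(¬p ∧ ¬r) there: f:F. ✗
f: successors {g}; ◇(¬p ∧ ¬r) there: g:F. ✗
g: successors {a}; ◇(¬p ∧ ¬r) there: a:F. ✗
Satisfying worlds: {d}.

1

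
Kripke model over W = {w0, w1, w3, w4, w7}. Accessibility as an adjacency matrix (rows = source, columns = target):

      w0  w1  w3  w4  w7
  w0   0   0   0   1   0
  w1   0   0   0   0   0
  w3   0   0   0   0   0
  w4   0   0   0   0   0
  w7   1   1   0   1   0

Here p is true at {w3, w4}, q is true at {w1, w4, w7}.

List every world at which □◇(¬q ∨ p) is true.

w0: successors {w4}; ◇(¬q ∨ p) there: w4:F. ✗
w1: no successors, so □◇(¬q ∨ p) holds vacuously. ✓
w3: no successors, so □◇(¬q ∨ p) holds vacuously. ✓
w4: no successors, so □◇(¬q ∨ p) holds vacuously. ✓
w7: successors {w0, w1, w4}; ◇(¬q ∨ p) there: w0:T, w1:F, w4:F. ✗

{w1, w3, w4}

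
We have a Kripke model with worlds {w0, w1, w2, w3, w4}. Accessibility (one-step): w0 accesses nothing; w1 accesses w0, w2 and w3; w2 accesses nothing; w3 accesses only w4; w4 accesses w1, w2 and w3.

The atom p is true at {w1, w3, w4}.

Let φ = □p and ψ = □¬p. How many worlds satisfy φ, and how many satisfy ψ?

For □p:
w0: no successors, so □p holds vacuously. ✓
w1: successors {w0, w2, w3}; p there: w0:F, w2:F, w3:T. ✗
w2: no successors, so □p holds vacuously. ✓
w3: successors {w4}; p there: w4:T. ✓
w4: successors {w1, w2, w3}; p there: w1:T, w2:F, w3:T. ✗
— 3 worlds.
For □¬p:
w0: no successors, so □¬p holds vacuously. ✓
w1: successors {w0, w2, w3}; ¬p there: w0:T, w2:T, w3:F. ✗
w2: no successors, so □¬p holds vacuously. ✓
w3: successors {w4}; ¬p there: w4:F. ✗
w4: successors {w1, w2, w3}; ¬p there: w1:F, w2:T, w3:F. ✗
— 2 worlds.

3 and 2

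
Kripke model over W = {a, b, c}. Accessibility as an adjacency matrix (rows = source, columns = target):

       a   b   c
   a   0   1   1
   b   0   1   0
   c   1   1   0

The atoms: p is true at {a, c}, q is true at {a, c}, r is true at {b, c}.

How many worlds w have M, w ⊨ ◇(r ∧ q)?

1

a: successors {b, c}; r ∧ q there: b:F, c:T. ✓
b: successors {b}; r ∧ q there: b:F. ✗
c: successors {a, b}; r ∧ q there: a:F, b:F. ✗
Satisfying worlds: {a}.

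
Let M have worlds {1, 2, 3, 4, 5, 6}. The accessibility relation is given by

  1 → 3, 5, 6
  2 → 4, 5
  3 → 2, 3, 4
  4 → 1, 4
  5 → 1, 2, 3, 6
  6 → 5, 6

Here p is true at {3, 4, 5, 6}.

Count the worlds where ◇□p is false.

1: successors {3, 5, 6}; □p there: 3:F, 5:F, 6:T. ✓
2: successors {4, 5}; □p there: 4:F, 5:F. ✗
3: successors {2, 3, 4}; □p there: 2:T, 3:F, 4:F. ✓
4: successors {1, 4}; □p there: 1:T, 4:F. ✓
5: successors {1, 2, 3, 6}; □p there: 1:T, 2:T, 3:F, 6:T. ✓
6: successors {5, 6}; □p there: 5:F, 6:T. ✓
Satisfying worlds: {1, 3, 4, 5, 6}.
So ◇□p fails at the other 1 world.

1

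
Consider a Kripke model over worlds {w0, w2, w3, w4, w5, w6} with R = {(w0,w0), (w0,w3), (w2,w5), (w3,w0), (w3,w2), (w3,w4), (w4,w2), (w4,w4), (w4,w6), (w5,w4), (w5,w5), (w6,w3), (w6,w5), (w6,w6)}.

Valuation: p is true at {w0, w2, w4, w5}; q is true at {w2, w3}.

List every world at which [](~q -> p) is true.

w0: successors {w0, w3}; ~q -> p there: w0:T, w3:T. ✓
w2: successors {w5}; ~q -> p there: w5:T. ✓
w3: successors {w0, w2, w4}; ~q -> p there: w0:T, w2:T, w4:T. ✓
w4: successors {w2, w4, w6}; ~q -> p there: w2:T, w4:T, w6:F. ✗
w5: successors {w4, w5}; ~q -> p there: w4:T, w5:T. ✓
w6: successors {w3, w5, w6}; ~q -> p there: w3:T, w5:T, w6:F. ✗

{w0, w2, w3, w5}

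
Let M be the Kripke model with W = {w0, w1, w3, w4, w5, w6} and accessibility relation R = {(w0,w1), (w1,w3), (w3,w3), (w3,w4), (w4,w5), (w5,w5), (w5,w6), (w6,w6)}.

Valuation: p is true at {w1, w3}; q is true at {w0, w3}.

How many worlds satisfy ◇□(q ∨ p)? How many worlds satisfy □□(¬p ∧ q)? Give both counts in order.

1 and 0

For ◇□(q ∨ p):
w0: successors {w1}; □(q ∨ p) there: w1:T. ✓
w1: successors {w3}; □(q ∨ p) there: w3:F. ✗
w3: successors {w3, w4}; □(q ∨ p) there: w3:F, w4:F. ✗
w4: successors {w5}; □(q ∨ p) there: w5:F. ✗
w5: successors {w5, w6}; □(q ∨ p) there: w5:F, w6:F. ✗
w6: successors {w6}; □(q ∨ p) there: w6:F. ✗
— 1 world.
For □□(¬p ∧ q):
w0: successors {w1}; □(¬p ∧ q) there: w1:F. ✗
w1: successors {w3}; □(¬p ∧ q) there: w3:F. ✗
w3: successors {w3, w4}; □(¬p ∧ q) there: w3:F, w4:F. ✗
w4: successors {w5}; □(¬p ∧ q) there: w5:F. ✗
w5: successors {w5, w6}; □(¬p ∧ q) there: w5:F, w6:F. ✗
w6: successors {w6}; □(¬p ∧ q) there: w6:F. ✗
— 0 worlds.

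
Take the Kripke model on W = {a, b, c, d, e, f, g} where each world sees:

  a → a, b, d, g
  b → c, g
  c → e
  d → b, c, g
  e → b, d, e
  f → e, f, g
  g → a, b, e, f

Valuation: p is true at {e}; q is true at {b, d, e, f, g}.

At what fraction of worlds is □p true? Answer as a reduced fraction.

1/7

a: successors {a, b, d, g}; p there: a:F, b:F, d:F, g:F. ✗
b: successors {c, g}; p there: c:F, g:F. ✗
c: successors {e}; p there: e:T. ✓
d: successors {b, c, g}; p there: b:F, c:F, g:F. ✗
e: successors {b, d, e}; p there: b:F, d:F, e:T. ✗
f: successors {e, f, g}; p there: e:T, f:F, g:F. ✗
g: successors {a, b, e, f}; p there: a:F, b:F, e:T, f:F. ✗
That's 1 of 7 worlds, so 1/7.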